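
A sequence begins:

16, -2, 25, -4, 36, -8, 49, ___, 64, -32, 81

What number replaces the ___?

Positions 1, 3, 5, … form one subsequence and positions 2, 4, 6, … form another.
Subsequence A: 16, 25, 36, 49, 64, 81 — perfect squares starting at 4².
Subsequence B: -2, -4, -8, ?, -32 — a geometric progression (common ratio 2).
Filling subsequence B at index 4 by its rule yields -16.

-16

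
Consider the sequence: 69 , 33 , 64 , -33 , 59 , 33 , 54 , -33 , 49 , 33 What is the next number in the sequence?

44

Odd-indexed and even-indexed terms follow separate rules.
Track A: 69, 64, 59, 54, 49 — arithmetic, step −5.
Track B: 33, -33, 33, -33, 33 — alternating ±33.
The 11th slot belongs to track A; its 6th term is 44.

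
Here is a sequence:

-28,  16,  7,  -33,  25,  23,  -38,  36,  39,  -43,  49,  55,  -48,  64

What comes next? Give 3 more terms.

Split by position mod 3: positions 1, 4, 7, … form one track, and each other residue class forms its own.
Track A = -28, -33, -38, -43, -48: linear: a_n = -23 − 5·n.
Track B = 16, 25, 36, 49, 64: the squares 4², 5², 6², ….
Track C = 7, 23, 39, 55: arithmetic, step +16.
Position 15 falls in track C as its term 5, giving 71.
Position 16 falls in track A as its term 6, giving -53.
Position 17 → track B, term 6 = 81.

71, -53, 81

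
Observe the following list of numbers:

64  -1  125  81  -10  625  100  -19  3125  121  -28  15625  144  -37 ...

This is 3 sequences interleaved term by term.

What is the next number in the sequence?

78125

Taking every 3rd term gives 3 separate tracks.
Track A = 64, 81, 100, 121, 144: the squares 8², 9², 10², ….
Track B = -1, -10, -19, -28, -37: subtracting 9 each time.
Track C = 125, 625, 3125, 15625: successive powers of 5.
Position 15 → track C, term 5 = 78125.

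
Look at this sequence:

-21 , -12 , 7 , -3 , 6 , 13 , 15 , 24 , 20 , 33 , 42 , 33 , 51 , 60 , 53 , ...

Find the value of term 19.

87

Reading positions in blocks of 3 reveals the pattern AAB — 2 tracks woven together.
Track A is -21, -12, -3, 6, 15, 24, 33, 42, 51, 60, which is arithmetic, step +9.
Track B is 7, 13, 20, 33, 53, which is each term equals the sum of the previous two.
Term 19 comes from track A (its 13th entry): 87.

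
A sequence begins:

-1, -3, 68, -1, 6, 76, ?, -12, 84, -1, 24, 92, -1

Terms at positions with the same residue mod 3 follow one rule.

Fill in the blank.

Split by position mod 3 into 3 tracks.
Track A: -1, -1, ?, -1, -1 — constant -1.
Track B: -3, 6, -12, 24 — geometric with ratio -2.
Track C: 68, 76, 84, 92 — adding 8 each time.
The gap is track A's term 3; the rule gives -1.

-1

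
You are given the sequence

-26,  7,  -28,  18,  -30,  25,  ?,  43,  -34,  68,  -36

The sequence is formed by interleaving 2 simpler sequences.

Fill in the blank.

-32

Positions 1, 3, 5, … form one subsequence and positions 2, 4, 6, … form another.
Track A: -26, -28, -30, ?, -34, -36 (subtracting 2 each time).
Track B: 7, 18, 25, 43, 68 (a Fibonacci-like recurrence a_n = a_{n-1} + a_{n-2}).
Filling track A at index 4 by its rule yields -32.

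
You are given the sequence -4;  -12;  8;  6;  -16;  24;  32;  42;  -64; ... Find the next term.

Split by position mod 2 into 2 tracks.
Stream A: -4, 8, -16, 32, -64. Geometric with ratio -2.
Stream B: -12, 6, 24, 42. Adding 18 each time.
Position 10 falls in stream B as its term 5, giving 60.

60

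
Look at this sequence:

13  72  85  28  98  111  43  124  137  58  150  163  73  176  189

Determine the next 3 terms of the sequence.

The slot pattern repeats as ABB (period 3), so there are 2 interleaved tracks.
Subsequence A: 13, 28, 43, 58, 73 (arithmetic with common difference +15).
Subsequence B: 72, 85, 98, 111, 124, 137, 150, 163, 176, 189 (arithmetic with common difference +13).
Term 16 comes from subsequence A (its 6th entry): 88.
Position 17 falls in subsequence B as its term 11, giving 202.
Term 18 comes from subsequence B (its 12th entry): 215.

88, 202, 215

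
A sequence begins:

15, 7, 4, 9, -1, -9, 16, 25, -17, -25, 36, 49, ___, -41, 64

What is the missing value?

-33

Positions follow the repeating pattern AABB; grouping by letter gives 2 tracks.
Track A: 15, 7, -1, -9, -17, -25, ?, -41 — subtracting 8 each time.
Track B: 4, 9, 16, 25, 36, 49, 64 — consecutive squares n² from n = 2.
Track A's pattern makes the blank -33.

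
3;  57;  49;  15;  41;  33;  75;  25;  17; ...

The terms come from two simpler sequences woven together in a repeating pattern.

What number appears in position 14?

-7

Positions follow the repeating pattern ABB; grouping by letter gives 2 tracks.
Subsequence A: 3, 15, 75 — multiplying by 5 each time.
Subsequence B: 57, 49, 41, 33, 25, 17 — linear: a_n = 65 − 8·n.
Position 14 falls in subsequence B as its term 9, giving -7.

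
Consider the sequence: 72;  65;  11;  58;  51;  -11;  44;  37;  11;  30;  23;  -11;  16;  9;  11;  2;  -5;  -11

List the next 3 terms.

Positions follow the repeating pattern AAB; grouping by letter gives 2 tracks.
Track A: 72, 65, 58, 51, 44, 37, 30, 23, 16, 9, 2, -5 (linear: a_n = 79 − 7·n).
Track B: 11, -11, 11, -11, 11, -11 (oscillating between 11 and -11).
Position 19 → track A, term 13 = -12.
Position 20 → track A, term 14 = -19.
Term 21 comes from track B (its 7th entry): 11.

-12, -19, 11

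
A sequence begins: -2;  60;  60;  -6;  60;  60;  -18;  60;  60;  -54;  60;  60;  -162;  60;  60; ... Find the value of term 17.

Positions follow the repeating pattern ABB; grouping by letter gives 2 tracks.
Stream A is -2, -6, -18, -54, -162, which is a geometric progression (common ratio 3).
Stream B is 60, 60, 60, 60, 60, 60, 60, 60, 60, 60, which is always 60.
Position 17 → stream B, term 11 = 60.

60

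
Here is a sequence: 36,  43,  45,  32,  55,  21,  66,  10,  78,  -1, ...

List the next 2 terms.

91, -12

The terms cycle through 2 interleaved subsequences.
Subsequence A: 36, 45, 55, 66, 78 (triangular numbers n(n+1)/2 for n = 8, 9, …).
Subsequence B: 43, 32, 21, 10, -1 (arithmetic, step −11).
Position 11 → subsequence A, term 6 = 91.
Term 12 comes from subsequence B (its 6th entry): -12.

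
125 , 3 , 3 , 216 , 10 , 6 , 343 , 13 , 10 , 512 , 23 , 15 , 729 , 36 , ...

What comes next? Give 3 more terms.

Split by position mod 3: positions 1, 4, 7, … form one track, and each other residue class forms its own.
Track A: 125, 216, 343, 512, 729 — the cubes 5³, 6³, 7³, ….
Track B: 3, 10, 13, 23, 36 — a Fibonacci-like recurrence a_n = a_{n-1} + a_{n-2}.
Track C: 3, 6, 10, 15 — the triangular numbers T_2, T_3, ….
Position 15 → track C, term 5 = 21.
Term 16 comes from track A (its 6th entry): 1000.
Position 17 falls in track B as its term 6, giving 59.

21, 1000, 59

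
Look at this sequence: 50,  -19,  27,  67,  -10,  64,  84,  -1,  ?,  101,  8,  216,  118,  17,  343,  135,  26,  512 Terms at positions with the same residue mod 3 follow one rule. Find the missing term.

Split by position mod 3 into 3 tracks.
Subsequence A is 50, 67, 84, 101, 118, 135, which is adding 17 each time.
Subsequence B is -19, -10, -1, 8, 17, 26, which is arithmetic with common difference +9.
Subsequence C is 27, 64, ?, 216, 343, 512, which is consecutive cubes n³ from n = 3.
Subsequence C's pattern makes the blank 125.

125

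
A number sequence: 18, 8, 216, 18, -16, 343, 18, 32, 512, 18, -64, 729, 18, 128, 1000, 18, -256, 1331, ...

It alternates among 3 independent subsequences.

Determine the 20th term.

512

Split by position mod 3 into 3 tracks.
Subsequence A = 18, 18, 18, 18, 18, 18: always 18.
Subsequence B = 8, -16, 32, -64, 128, -256: geometric with ratio -2.
Subsequence C = 216, 343, 512, 729, 1000, 1331: consecutive cubes n³ from n = 6.
Position 20 falls in subsequence B as its term 7, giving 512.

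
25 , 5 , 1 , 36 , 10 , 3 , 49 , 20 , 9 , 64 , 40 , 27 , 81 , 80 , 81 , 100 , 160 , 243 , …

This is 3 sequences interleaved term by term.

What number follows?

Read the sequence 3 terms at a time; column i is its own pattern.
Subsequence A: 25, 36, 49, 64, 81, 100 — the squares 5², 6², 7², ….
Subsequence B: 5, 10, 20, 40, 80, 160 — geometric with ratio 2.
Subsequence C: 1, 3, 9, 27, 81, 243 — successive powers of 3.
Position 19 → subsequence A, term 7 = 121.

121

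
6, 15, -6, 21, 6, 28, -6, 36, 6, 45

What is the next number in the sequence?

-6

Odd-indexed and even-indexed terms follow separate rules.
Subsequence A = 6, -6, 6, -6, 6: alternating ±6.
Subsequence B = 15, 21, 28, 36, 45: the triangular numbers T_5, T_6, ….
Position 11 falls in subsequence A as its term 6, giving -6.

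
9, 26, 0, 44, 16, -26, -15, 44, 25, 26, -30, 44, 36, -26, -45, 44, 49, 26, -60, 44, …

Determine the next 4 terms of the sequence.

Split by position mod 4: positions 1, 5, 9, … form one track, and each other residue class forms its own.
Track A is 9, 16, 25, 36, 49, which is consecutive squares n² from n = 3.
Track B is 26, -26, 26, -26, 26, which is oscillating between 26 and -26.
Track C is 0, -15, -30, -45, -60, which is linear: a_n = 15 − 15·n.
Track D is 44, 44, 44, 44, 44, which is the constant sequence 44.
The 21st slot belongs to track A; its 6th term is 64.
Position 22 → track B, term 6 = -26.
Position 23 → track C, term 6 = -75.
Position 24 falls in track D as its term 6, giving 44.

64, -26, -75, 44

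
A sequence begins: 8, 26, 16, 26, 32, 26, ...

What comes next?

Odd-indexed and even-indexed terms follow separate rules.
Track A: 8, 16, 32. Powers of 2.
Track B: 26, 26, 26. Constant 26.
Position 7 falls in track A as its term 4, giving 64.

64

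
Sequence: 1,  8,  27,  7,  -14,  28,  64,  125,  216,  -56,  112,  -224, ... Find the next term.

343

The slot pattern repeats as AAABBB (period 6), so there are 2 interleaved tracks.
Track A: 1, 8, 27, 64, 125, 216 (the cubes 1³, 2³, 3³, …).
Track B: 7, -14, 28, -56, 112, -224 (geometric with ratio -2).
Position 13 falls in track A as its term 7, giving 343.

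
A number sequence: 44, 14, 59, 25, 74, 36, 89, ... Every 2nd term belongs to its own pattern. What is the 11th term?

119

Split by position mod 2 into 2 tracks.
Track A is 44, 59, 74, 89, which is adding 15 each time.
Track B is 14, 25, 36, which is arithmetic with common difference +11.
Position 11 → track A, term 6 = 119.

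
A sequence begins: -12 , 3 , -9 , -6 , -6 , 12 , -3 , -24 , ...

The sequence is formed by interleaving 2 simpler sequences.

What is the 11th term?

3

The terms cycle through 2 interleaved subsequences.
Subsequence A: -12, -9, -6, -3 (adding 3 each time).
Subsequence B: 3, -6, 12, -24 (geometric with ratio -2).
The 11th slot belongs to subsequence A; its 6th term is 3.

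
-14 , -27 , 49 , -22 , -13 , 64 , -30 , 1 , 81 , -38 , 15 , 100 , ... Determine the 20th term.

Taking every 3rd term gives 3 separate tracks.
Stream A = -14, -22, -30, -38: linear: a_n = -6 − 8·n.
Stream B = -27, -13, 1, 15: linear: a_n = -41 + 14·n.
Stream C = 49, 64, 81, 100: the squares 7², 8², 9², ….
Position 20 → stream B, term 7 = 57.

57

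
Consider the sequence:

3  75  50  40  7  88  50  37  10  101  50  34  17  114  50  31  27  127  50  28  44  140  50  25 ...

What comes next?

71

Split by position mod 4: positions 1, 5, 9, … form one track, and each other residue class forms its own.
Track A: 3, 7, 10, 17, 27, 44. Each term equals the sum of the previous two.
Track B: 75, 88, 101, 114, 127, 140. Arithmetic, step +13.
Track C: 50, 50, 50, 50, 50, 50. Constant 50.
Track D: 40, 37, 34, 31, 28, 25. Arithmetic with common difference −3.
Position 25 → track A, term 7 = 71.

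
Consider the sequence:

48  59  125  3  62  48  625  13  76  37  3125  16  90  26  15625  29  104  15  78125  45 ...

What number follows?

Read the sequence 4 terms at a time; column i is its own pattern.
Track A: 48, 62, 76, 90, 104. Arithmetic with common difference +14.
Track B: 59, 48, 37, 26, 15. Linear: a_n = 70 − 11·n.
Track C: 125, 625, 3125, 15625, 78125. Successive powers of 5.
Track D: 3, 13, 16, 29, 45. Fibonacci-style (each term is the sum of the two before it).
The 21st slot belongs to track A; its 6th term is 118.

118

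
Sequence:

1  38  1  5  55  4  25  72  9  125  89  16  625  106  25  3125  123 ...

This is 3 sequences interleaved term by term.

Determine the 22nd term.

78125

Split by position mod 3: positions 1, 4, 7, … form one track, and each other residue class forms its own.
Subsequence A = 1, 5, 25, 125, 625, 3125: successive powers of 5.
Subsequence B = 38, 55, 72, 89, 106, 123: arithmetic with common difference +17.
Subsequence C = 1, 4, 9, 16, 25: the squares 1², 2², 3², ….
Term 22 comes from subsequence A (its 8th entry): 78125.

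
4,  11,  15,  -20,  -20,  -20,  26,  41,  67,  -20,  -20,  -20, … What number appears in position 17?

Reading positions in blocks of 6 reveals the pattern AAABBB — 2 tracks woven together.
Track A: 4, 11, 15, 26, 41, 67. A Fibonacci-like recurrence a_n = a_{n-1} + a_{n-2}.
Track B: -20, -20, -20, -20, -20, -20. Always -20.
Position 17 falls in track B as its term 8, giving -20.

-20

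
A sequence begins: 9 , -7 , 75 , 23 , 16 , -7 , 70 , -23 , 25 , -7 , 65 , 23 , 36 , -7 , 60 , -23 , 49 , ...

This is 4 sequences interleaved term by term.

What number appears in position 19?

55

Split by position mod 4 into 4 tracks.
Stream A = 9, 16, 25, 36, 49: the squares 3², 4², 5², ….
Stream B = -7, -7, -7, -7: always -7.
Stream C = 75, 70, 65, 60: arithmetic with common difference −5.
Stream D = 23, -23, 23, -23: alternating ±23.
The 19th slot belongs to stream C; its 5th term is 55.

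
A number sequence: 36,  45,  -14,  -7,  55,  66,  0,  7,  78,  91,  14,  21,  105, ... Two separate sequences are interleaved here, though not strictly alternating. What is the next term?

Reading positions in blocks of 4 reveals the pattern AABB — 2 tracks woven together.
Stream A: 36, 45, 55, 66, 78, 91, 105 (triangular numbers starting at T_8).
Stream B: -14, -7, 0, 7, 14, 21 (arithmetic with common difference +7).
Position 14 falls in stream A as its term 8, giving 120.

120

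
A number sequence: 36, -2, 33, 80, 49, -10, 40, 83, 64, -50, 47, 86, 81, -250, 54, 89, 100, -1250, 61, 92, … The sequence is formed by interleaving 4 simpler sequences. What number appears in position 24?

95

Taking every 4th term gives 4 separate tracks.
Track A: 36, 49, 64, 81, 100 — consecutive squares n² from n = 6.
Track B: -2, -10, -50, -250, -1250 — geometric, ×5 each step.
Track C: 33, 40, 47, 54, 61 — adding 7 each time.
Track D: 80, 83, 86, 89, 92 — adding 3 each time.
Position 24 falls in track D as its term 6, giving 95.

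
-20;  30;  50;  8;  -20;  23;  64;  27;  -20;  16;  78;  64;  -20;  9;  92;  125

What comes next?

-20

Split by position mod 4: positions 1, 5, 9, … form one track, and each other residue class forms its own.
Stream A = -20, -20, -20, -20: always -20.
Stream B = 30, 23, 16, 9: subtracting 7 each time.
Stream C = 50, 64, 78, 92: arithmetic, step +14.
Stream D = 8, 27, 64, 125: perfect cubes starting at 2³.
The 17th slot belongs to stream A; its 5th term is -20.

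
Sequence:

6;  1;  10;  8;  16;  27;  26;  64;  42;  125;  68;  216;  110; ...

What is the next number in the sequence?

343

Odd-indexed and even-indexed terms follow separate rules.
Stream A: 6, 10, 16, 26, 42, 68, 110. A Fibonacci-like recurrence a_n = a_{n-1} + a_{n-2}.
Stream B: 1, 8, 27, 64, 125, 216. The cubes 1³, 2³, 3³, ….
Position 14 falls in stream B as its term 7, giving 343.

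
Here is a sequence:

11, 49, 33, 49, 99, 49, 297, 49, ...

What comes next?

Odd-indexed and even-indexed terms follow separate rules.
Subsequence A is 11, 33, 99, 297, which is geometric with ratio 3.
Subsequence B is 49, 49, 49, 49, which is always 49.
Position 9 → subsequence A, term 5 = 891.

891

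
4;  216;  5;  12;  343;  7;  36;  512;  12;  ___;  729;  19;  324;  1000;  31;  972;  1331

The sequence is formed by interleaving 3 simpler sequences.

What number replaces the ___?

Taking every 3rd term gives 3 separate tracks.
Track A: 4, 12, 36, ?, 324, 972. Geometric, ×3 each step.
Track B: 216, 343, 512, 729, 1000, 1331. Consecutive cubes n³ from n = 6.
Track C: 5, 7, 12, 19, 31. Fibonacci-style (each term is the sum of the two before it).
Track A's pattern makes the blank 108.

108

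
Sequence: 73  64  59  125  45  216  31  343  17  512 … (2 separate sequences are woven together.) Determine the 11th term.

3

The terms cycle through 2 interleaved subsequences.
Track A: 73, 59, 45, 31, 17 — arithmetic with common difference −14.
Track B: 64, 125, 216, 343, 512 — the cubes 4³, 5³, 6³, ….
The 11th slot belongs to track A; its 6th term is 3.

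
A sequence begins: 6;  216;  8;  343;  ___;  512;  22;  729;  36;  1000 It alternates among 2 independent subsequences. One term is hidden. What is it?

Split by position mod 2 into 2 tracks.
Track A: 6, 8, ?, 22, 36 (each term equals the sum of the previous two).
Track B: 216, 343, 512, 729, 1000 (perfect cubes starting at 6³).
Filling track A at index 3 by its rule yields 14.

14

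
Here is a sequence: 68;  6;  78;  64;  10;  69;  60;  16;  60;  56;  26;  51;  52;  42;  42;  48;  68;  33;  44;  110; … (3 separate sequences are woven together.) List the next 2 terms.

Read the sequence 3 terms at a time; column i is its own pattern.
Track A: 68, 64, 60, 56, 52, 48, 44 (subtracting 4 each time).
Track B: 6, 10, 16, 26, 42, 68, 110 (each term equals the sum of the previous two).
Track C: 78, 69, 60, 51, 42, 33 (subtracting 9 each time).
Position 21 → track C, term 7 = 24.
Term 22 comes from track A (its 8th entry): 40.

24, 40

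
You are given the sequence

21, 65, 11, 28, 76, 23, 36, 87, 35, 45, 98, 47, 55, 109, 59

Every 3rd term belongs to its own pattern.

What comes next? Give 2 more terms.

Taking every 3rd term gives 3 separate tracks.
Track A: 21, 28, 36, 45, 55 — triangular numbers starting at T_6.
Track B: 65, 76, 87, 98, 109 — adding 11 each time.
Track C: 11, 23, 35, 47, 59 — arithmetic, step +12.
The 16th slot belongs to track A; its 6th term is 66.
Position 17 falls in track B as its term 6, giving 120.

66, 120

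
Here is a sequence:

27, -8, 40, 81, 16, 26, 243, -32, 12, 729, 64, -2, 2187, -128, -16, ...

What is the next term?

6561

The terms cycle through 3 interleaved subsequences.
Stream A = 27, 81, 243, 729, 2187: powers 3^3, 3^4, 3^5, ….
Stream B = -8, 16, -32, 64, -128: geometric with ratio -2.
Stream C = 40, 26, 12, -2, -16: subtracting 14 each time.
Position 16 → stream A, term 6 = 6561.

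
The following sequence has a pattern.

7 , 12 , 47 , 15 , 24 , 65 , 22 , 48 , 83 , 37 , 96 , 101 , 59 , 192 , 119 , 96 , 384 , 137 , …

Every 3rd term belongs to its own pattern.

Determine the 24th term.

173

The terms cycle through 3 interleaved subsequences.
Track A: 7, 15, 22, 37, 59, 96. Fibonacci-style (each term is the sum of the two before it).
Track B: 12, 24, 48, 96, 192, 384. Geometric with ratio 2.
Track C: 47, 65, 83, 101, 119, 137. Arithmetic with common difference +18.
The 24th slot belongs to track C; its 8th term is 173.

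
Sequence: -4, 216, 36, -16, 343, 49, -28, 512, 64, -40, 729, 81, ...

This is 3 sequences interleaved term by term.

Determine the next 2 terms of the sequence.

Read the sequence 3 terms at a time; column i is its own pattern.
Subsequence A: -4, -16, -28, -40 — linear: a_n = 8 − 12·n.
Subsequence B: 216, 343, 512, 729 — the cubes 6³, 7³, 8³, ….
Subsequence C: 36, 49, 64, 81 — perfect squares starting at 6².
Position 13 falls in subsequence A as its term 5, giving -52.
The 14th slot belongs to subsequence B; its 5th term is 1000.

-52, 1000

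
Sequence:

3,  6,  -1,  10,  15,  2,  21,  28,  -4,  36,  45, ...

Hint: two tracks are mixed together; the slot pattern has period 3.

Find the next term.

Positions follow the repeating pattern AAB; grouping by letter gives 2 tracks.
Track A = 3, 6, 10, 15, 21, 28, 36, 45: triangular numbers n(n+1)/2 for n = 2, 3, ….
Track B = -1, 2, -4: multiplying by -2 each time.
Term 12 comes from track B (its 4th entry): 8.

8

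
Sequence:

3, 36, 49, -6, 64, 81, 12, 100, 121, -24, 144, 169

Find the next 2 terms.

The slot pattern repeats as ABB (period 3), so there are 2 interleaved tracks.
Track A: 3, -6, 12, -24 — multiplying by -2 each time.
Track B: 36, 49, 64, 81, 100, 121, 144, 169 — the squares 6², 7², 8², ….
Position 13 falls in track A as its term 5, giving 48.
Position 14 → track B, term 9 = 196.

48, 196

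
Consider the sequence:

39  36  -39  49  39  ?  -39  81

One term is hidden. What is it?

Taking every 2nd term gives 2 separate tracks.
Track A is 39, -39, 39, -39, which is alternating ±39.
Track B is 36, 49, ?, 81, which is consecutive squares n² from n = 6.
The gap is track B's term 3; the rule gives 64.

64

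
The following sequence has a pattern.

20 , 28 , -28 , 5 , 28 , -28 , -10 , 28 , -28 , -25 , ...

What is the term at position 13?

The slot pattern repeats as ABB (period 3), so there are 2 interleaved tracks.
Track A: 20, 5, -10, -25 (arithmetic with common difference −15).
Track B: 28, -28, 28, -28, 28, -28 (alternating ±28).
Position 13 falls in track A as its term 5, giving -40.

-40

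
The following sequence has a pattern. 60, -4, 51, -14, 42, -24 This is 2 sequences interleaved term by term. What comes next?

33

Taking every 2nd term gives 2 separate tracks.
Track A = 60, 51, 42: linear: a_n = 69 − 9·n.
Track B = -4, -14, -24: arithmetic with common difference −10.
Position 7 → track A, term 4 = 33.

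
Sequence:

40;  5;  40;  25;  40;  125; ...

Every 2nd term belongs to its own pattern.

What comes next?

40

Split by position mod 2 into 2 tracks.
Stream A is 40, 40, 40, which is the constant sequence 40.
Stream B is 5, 25, 125, which is powers 5^1, 5^2, 5^3, ….
The 7th slot belongs to stream A; its 4th term is 40.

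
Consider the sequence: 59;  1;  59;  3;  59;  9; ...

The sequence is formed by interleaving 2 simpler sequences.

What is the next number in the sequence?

59

Taking every 2nd term gives 2 separate tracks.
Subsequence A: 59, 59, 59 (constant 59).
Subsequence B: 1, 3, 9 (successive powers of 3).
The 7th slot belongs to subsequence A; its 4th term is 59.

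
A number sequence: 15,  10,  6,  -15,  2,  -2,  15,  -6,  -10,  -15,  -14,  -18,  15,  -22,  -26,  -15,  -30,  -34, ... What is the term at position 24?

Positions follow the repeating pattern ABB; grouping by letter gives 2 tracks.
Track A = 15, -15, 15, -15, 15, -15: alternating ±15.
Track B = 10, 6, 2, -2, -6, -10, -14, -18, -22, -26, -30, -34: linear: a_n = 14 − 4·n.
The 24th slot belongs to track B; its 16th term is -50.

-50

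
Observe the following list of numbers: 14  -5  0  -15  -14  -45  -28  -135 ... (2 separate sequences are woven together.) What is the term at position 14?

-3645

Split by position mod 2 into 2 tracks.
Stream A: 14, 0, -14, -28. Subtracting 14 each time.
Stream B: -5, -15, -45, -135. Multiplying by 3 each time.
Position 14 → stream B, term 7 = -3645.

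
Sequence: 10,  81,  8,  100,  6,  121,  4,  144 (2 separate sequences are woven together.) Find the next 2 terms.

2, 169

Odd-indexed and even-indexed terms follow separate rules.
Subsequence A is 10, 8, 6, 4, which is subtracting 2 each time.
Subsequence B is 81, 100, 121, 144, which is perfect squares starting at 9².
The 9th slot belongs to subsequence A; its 5th term is 2.
Position 10 falls in subsequence B as its term 5, giving 169.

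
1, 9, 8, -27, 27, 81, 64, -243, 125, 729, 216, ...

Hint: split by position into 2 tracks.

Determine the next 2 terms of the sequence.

-2187, 343

Split by position mod 2 into 2 tracks.
Track A = 1, 8, 27, 64, 125, 216: consecutive cubes n³ from n = 1.
Track B = 9, -27, 81, -243, 729: geometric, ×-3 each step.
Term 12 comes from track B (its 6th entry): -2187.
Position 13 → track A, term 7 = 343.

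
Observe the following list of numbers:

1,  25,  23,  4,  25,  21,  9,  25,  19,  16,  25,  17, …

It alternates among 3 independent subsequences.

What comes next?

Read the sequence 3 terms at a time; column i is its own pattern.
Track A: 1, 4, 9, 16 (consecutive squares n² from n = 1).
Track B: 25, 25, 25, 25 (constant 25).
Track C: 23, 21, 19, 17 (arithmetic with common difference −2).
Position 13 falls in track A as its term 5, giving 25.

25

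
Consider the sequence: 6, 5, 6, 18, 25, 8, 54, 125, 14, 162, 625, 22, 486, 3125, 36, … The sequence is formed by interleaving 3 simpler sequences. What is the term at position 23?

Split by position mod 3 into 3 tracks.
Stream A is 6, 18, 54, 162, 486, which is geometric, ×3 each step.
Stream B is 5, 25, 125, 625, 3125, which is powers 5^1, 5^2, 5^3, ….
Stream C is 6, 8, 14, 22, 36, which is Fibonacci-style (each term is the sum of the two before it).
Term 23 comes from stream B (its 8th entry): 390625.

390625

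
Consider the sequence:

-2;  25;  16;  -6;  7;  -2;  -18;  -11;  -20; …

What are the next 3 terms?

-54, -29, -38

The slot pattern repeats as ABB (period 3), so there are 2 interleaved tracks.
Track A: -2, -6, -18 — multiplying by 3 each time.
Track B: 25, 16, 7, -2, -11, -20 — subtracting 9 each time.
Position 10 falls in track A as its term 4, giving -54.
Position 11 → track B, term 7 = -29.
The 12th slot belongs to track B; its 8th term is -38.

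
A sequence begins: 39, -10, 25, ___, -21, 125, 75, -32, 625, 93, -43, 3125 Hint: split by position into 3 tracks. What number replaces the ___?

Taking every 3rd term gives 3 separate tracks.
Track A: 39, ?, 75, 93. Linear: a_n = 21 + 18·n.
Track B: -10, -21, -32, -43. Arithmetic, step −11.
Track C: 25, 125, 625, 3125. Successive powers of 5.
Filling track A at index 2 by its rule yields 57.

57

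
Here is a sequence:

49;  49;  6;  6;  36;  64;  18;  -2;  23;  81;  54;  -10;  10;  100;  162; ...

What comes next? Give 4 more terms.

Split by position mod 4 into 4 tracks.
Track A is 49, 36, 23, 10, which is arithmetic with common difference −13.
Track B is 49, 64, 81, 100, which is perfect squares starting at 7².
Track C is 6, 18, 54, 162, which is geometric, ×3 each step.
Track D is 6, -2, -10, which is subtracting 8 each time.
Position 16 falls in track D as its term 4, giving -18.
The 17th slot belongs to track A; its 5th term is -3.
Position 18 → track B, term 5 = 121.
The 19th slot belongs to track C; its 5th term is 486.

-18, -3, 121, 486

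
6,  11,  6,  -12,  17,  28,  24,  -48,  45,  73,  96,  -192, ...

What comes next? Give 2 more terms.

118, 191

Positions follow the repeating pattern AABB; grouping by letter gives 2 tracks.
Track A: 6, 11, 17, 28, 45, 73 (Fibonacci-style (each term is the sum of the two before it)).
Track B: 6, -12, 24, -48, 96, -192 (a geometric progression (common ratio -2)).
Position 13 falls in track A as its term 7, giving 118.
Position 14 falls in track A as its term 8, giving 191.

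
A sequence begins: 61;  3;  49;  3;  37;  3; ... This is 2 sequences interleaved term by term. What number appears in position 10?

Odd-indexed and even-indexed terms follow separate rules.
Track A: 61, 49, 37 — subtracting 12 each time.
Track B: 3, 3, 3 — constant 3.
The 10th slot belongs to track B; its 5th term is 3.

3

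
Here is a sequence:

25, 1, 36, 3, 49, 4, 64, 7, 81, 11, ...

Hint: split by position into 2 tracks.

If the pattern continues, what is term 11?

100

Taking every 2nd term gives 2 separate tracks.
Subsequence A: 25, 36, 49, 64, 81. The squares 5², 6², 7², ….
Subsequence B: 1, 3, 4, 7, 11. Fibonacci-style (each term is the sum of the two before it).
Position 11 → subsequence A, term 6 = 100.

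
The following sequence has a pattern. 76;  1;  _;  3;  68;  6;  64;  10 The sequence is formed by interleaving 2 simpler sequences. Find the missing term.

Odd-indexed and even-indexed terms follow separate rules.
Stream A = 76, ?, 68, 64: linear: a_n = 80 − 4·n.
Stream B = 1, 3, 6, 10: the triangular numbers T_1, T_2, ….
Filling stream A at index 2 by its rule yields 72.

72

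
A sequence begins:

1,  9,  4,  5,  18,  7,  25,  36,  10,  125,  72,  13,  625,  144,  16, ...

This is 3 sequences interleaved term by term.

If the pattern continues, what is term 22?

78125

Split by position mod 3 into 3 tracks.
Subsequence A: 1, 5, 25, 125, 625 — powers of 5.
Subsequence B: 9, 18, 36, 72, 144 — multiplying by 2 each time.
Subsequence C: 4, 7, 10, 13, 16 — linear: a_n = 1 + 3·n.
Position 22 → subsequence A, term 8 = 78125.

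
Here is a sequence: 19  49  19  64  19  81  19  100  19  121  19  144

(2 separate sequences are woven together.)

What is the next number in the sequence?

Odd-indexed and even-indexed terms follow separate rules.
Track A = 19, 19, 19, 19, 19, 19: always 19.
Track B = 49, 64, 81, 100, 121, 144: the squares 7², 8², 9², ….
Position 13 falls in track A as its term 7, giving 19.

19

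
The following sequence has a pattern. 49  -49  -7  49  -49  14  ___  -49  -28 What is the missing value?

Positions follow the repeating pattern AAB; grouping by letter gives 2 tracks.
Stream A: 49, -49, 49, -49, ?, -49 — oscillating between 49 and -49.
Stream B: -7, 14, -28 — geometric with ratio -2.
So the missing entry in stream A is 49.

49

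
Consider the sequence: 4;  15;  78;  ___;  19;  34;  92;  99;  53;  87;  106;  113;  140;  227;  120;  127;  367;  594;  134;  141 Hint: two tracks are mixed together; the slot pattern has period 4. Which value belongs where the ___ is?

85

The slot pattern repeats as AABB (period 4), so there are 2 interleaved tracks.
Track A is 4, 15, 19, 34, 53, 87, 140, 227, 367, 594, which is Fibonacci-style (each term is the sum of the two before it).
Track B is 78, ?, 92, 99, 106, 113, 120, 127, 134, 141, which is linear: a_n = 71 + 7·n.
Filling track B at index 2 by its rule yields 85.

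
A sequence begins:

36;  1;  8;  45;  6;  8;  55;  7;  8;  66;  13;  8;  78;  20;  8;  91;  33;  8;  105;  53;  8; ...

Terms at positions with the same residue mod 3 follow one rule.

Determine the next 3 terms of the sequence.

120, 86, 8

Split by position mod 3 into 3 tracks.
Track A: 36, 45, 55, 66, 78, 91, 105 (triangular numbers n(n+1)/2 for n = 8, 9, …).
Track B: 1, 6, 7, 13, 20, 33, 53 (Fibonacci-style (each term is the sum of the two before it)).
Track C: 8, 8, 8, 8, 8, 8, 8 (always 8).
Position 22 → track A, term 8 = 120.
Position 23 falls in track B as its term 8, giving 86.
The 24th slot belongs to track C; its 8th term is 8.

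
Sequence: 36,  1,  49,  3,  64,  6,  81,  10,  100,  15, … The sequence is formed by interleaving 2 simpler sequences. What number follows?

121

Positions 1, 3, 5, … form one subsequence and positions 2, 4, 6, … form another.
Stream A: 36, 49, 64, 81, 100 — consecutive squares n² from n = 6.
Stream B: 1, 3, 6, 10, 15 — triangular numbers n(n+1)/2 for n = 1, 2, ….
Position 11 falls in stream A as its term 6, giving 121.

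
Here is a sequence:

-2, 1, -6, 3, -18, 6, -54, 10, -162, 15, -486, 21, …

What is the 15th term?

-4374

Positions 1, 3, 5, … form one subsequence and positions 2, 4, 6, … form another.
Track A: -2, -6, -18, -54, -162, -486. Multiplying by 3 each time.
Track B: 1, 3, 6, 10, 15, 21. Triangular numbers starting at T_1.
Position 15 → track A, term 8 = -4374.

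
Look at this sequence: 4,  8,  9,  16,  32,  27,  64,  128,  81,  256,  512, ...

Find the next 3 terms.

243, 1024, 2048

The slot pattern repeats as AAB (period 3), so there are 2 interleaved tracks.
Stream A: 4, 8, 16, 32, 64, 128, 256, 512 — multiplying by 2 each time.
Stream B: 9, 27, 81 — powers 3^2, 3^3, 3^4, ….
Term 12 comes from stream B (its 4th entry): 243.
The 13th slot belongs to stream A; its 9th term is 1024.
Term 14 comes from stream A (its 10th entry): 2048.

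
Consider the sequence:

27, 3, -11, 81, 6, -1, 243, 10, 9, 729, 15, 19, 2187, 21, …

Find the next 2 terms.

Split by position mod 3: positions 1, 4, 7, … form one track, and each other residue class forms its own.
Track A is 27, 81, 243, 729, 2187, which is successive powers of 3.
Track B is 3, 6, 10, 15, 21, which is the triangular numbers T_2, T_3, ….
Track C is -11, -1, 9, 19, which is arithmetic, step +10.
Term 15 comes from track C (its 5th entry): 29.
Term 16 comes from track A (its 6th entry): 6561.

29, 6561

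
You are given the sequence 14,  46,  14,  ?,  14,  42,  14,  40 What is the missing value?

44

Taking every 2nd term gives 2 separate tracks.
Subsequence A: 14, 14, 14, 14 — the constant sequence 14.
Subsequence B: 46, ?, 42, 40 — arithmetic with common difference −2.
So the missing entry in subsequence B is 44.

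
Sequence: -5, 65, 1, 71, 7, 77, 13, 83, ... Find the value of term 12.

95

Split by position mod 2 into 2 tracks.
Stream A is -5, 1, 7, 13, which is arithmetic with common difference +6.
Stream B is 65, 71, 77, 83, which is adding 6 each time.
Term 12 comes from stream B (its 6th entry): 95.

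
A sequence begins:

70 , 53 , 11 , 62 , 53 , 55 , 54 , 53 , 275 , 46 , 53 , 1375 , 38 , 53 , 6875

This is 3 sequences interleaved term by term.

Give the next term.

The terms cycle through 3 interleaved subsequences.
Track A: 70, 62, 54, 46, 38 (subtracting 8 each time).
Track B: 53, 53, 53, 53, 53 (always 53).
Track C: 11, 55, 275, 1375, 6875 (multiplying by 5 each time).
Term 16 comes from track A (its 6th entry): 30.

30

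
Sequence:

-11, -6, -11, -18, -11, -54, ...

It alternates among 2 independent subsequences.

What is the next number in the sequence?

-11

Odd-indexed and even-indexed terms follow separate rules.
Track A: -11, -11, -11 — always -11.
Track B: -6, -18, -54 — multiplying by 3 each time.
Position 7 → track A, term 4 = -11.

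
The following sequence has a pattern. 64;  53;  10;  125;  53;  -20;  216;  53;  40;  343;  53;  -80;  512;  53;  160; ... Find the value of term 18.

Split by position mod 3 into 3 tracks.
Stream A: 64, 125, 216, 343, 512 — perfect cubes starting at 4³.
Stream B: 53, 53, 53, 53, 53 — always 53.
Stream C: 10, -20, 40, -80, 160 — geometric, ×-2 each step.
Position 18 → stream C, term 6 = -320.

-320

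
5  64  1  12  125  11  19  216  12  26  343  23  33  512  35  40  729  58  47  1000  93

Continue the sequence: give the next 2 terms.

54, 1331

The terms cycle through 3 interleaved subsequences.
Track A = 5, 12, 19, 26, 33, 40, 47: arithmetic with common difference +7.
Track B = 64, 125, 216, 343, 512, 729, 1000: consecutive cubes n³ from n = 4.
Track C = 1, 11, 12, 23, 35, 58, 93: Fibonacci-style (each term is the sum of the two before it).
Position 22 → track A, term 8 = 54.
The 23rd slot belongs to track B; its 8th term is 1331.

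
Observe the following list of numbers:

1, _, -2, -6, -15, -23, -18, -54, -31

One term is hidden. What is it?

-7

Reading positions in blocks of 4 reveals the pattern AABB — 2 tracks woven together.
Stream A is 1, ?, -15, -23, -31, which is subtracting 8 each time.
Stream B is -2, -6, -18, -54, which is multiplying by 3 each time.
The gap is stream A's term 2; the rule gives -7.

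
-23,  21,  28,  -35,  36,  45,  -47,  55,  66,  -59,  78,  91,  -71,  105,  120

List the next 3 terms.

The slot pattern repeats as ABB (period 3), so there are 2 interleaved tracks.
Track A = -23, -35, -47, -59, -71: arithmetic with common difference −12.
Track B = 21, 28, 36, 45, 55, 66, 78, 91, 105, 120: triangular numbers n(n+1)/2 for n = 6, 7, ….
Position 16 falls in track A as its term 6, giving -83.
Term 17 comes from track B (its 11th entry): 136.
Position 18 falls in track B as its term 12, giving 153.

-83, 136, 153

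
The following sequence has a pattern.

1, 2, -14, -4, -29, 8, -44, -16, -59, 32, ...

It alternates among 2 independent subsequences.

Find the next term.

-74

Odd-indexed and even-indexed terms follow separate rules.
Track A is 1, -14, -29, -44, -59, which is arithmetic, step −15.
Track B is 2, -4, 8, -16, 32, which is geometric, ×-2 each step.
Term 11 comes from track A (its 6th entry): -74.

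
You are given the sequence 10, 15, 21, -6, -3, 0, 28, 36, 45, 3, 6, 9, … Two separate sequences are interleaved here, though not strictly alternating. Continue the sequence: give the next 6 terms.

55, 66, 78, 12, 15, 18

Reading positions in blocks of 6 reveals the pattern AAABBB — 2 tracks woven together.
Track A: 10, 15, 21, 28, 36, 45 (the triangular numbers T_4, T_5, …).
Track B: -6, -3, 0, 3, 6, 9 (adding 3 each time).
Position 13 → track A, term 7 = 55.
Position 14 falls in track A as its term 8, giving 66.
Term 15 comes from track A (its 9th entry): 78.
The 16th slot belongs to track B; its 7th term is 12.
Term 17 comes from track B (its 8th entry): 15.
Term 18 comes from track B (its 9th entry): 18.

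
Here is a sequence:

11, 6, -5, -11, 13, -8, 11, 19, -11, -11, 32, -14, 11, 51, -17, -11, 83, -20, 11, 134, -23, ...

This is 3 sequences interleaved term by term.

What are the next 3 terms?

Read the sequence 3 terms at a time; column i is its own pattern.
Subsequence A: 11, -11, 11, -11, 11, -11, 11. Alternating ±11.
Subsequence B: 6, 13, 19, 32, 51, 83, 134. A Fibonacci-like recurrence a_n = a_{n-1} + a_{n-2}.
Subsequence C: -5, -8, -11, -14, -17, -20, -23. Arithmetic with common difference −3.
Term 22 comes from subsequence A (its 8th entry): -11.
Position 23 falls in subsequence B as its term 8, giving 217.
Term 24 comes from subsequence C (its 8th entry): -26.

-11, 217, -26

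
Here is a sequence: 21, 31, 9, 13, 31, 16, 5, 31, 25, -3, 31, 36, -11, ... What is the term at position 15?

The terms cycle through 3 interleaved subsequences.
Stream A: 21, 13, 5, -3, -11 (arithmetic with common difference −8).
Stream B: 31, 31, 31, 31 (constant 31).
Stream C: 9, 16, 25, 36 (consecutive squares n² from n = 3).
The 15th slot belongs to stream C; its 5th term is 49.

49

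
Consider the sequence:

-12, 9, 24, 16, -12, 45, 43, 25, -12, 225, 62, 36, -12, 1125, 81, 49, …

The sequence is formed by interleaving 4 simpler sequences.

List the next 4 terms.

Split by position mod 4: positions 1, 5, 9, … form one track, and each other residue class forms its own.
Stream A is -12, -12, -12, -12, which is the constant sequence -12.
Stream B is 9, 45, 225, 1125, which is multiplying by 5 each time.
Stream C is 24, 43, 62, 81, which is arithmetic with common difference +19.
Stream D is 16, 25, 36, 49, which is the squares 4², 5², 6², ….
Position 17 falls in stream A as its term 5, giving -12.
Position 18 → stream B, term 5 = 5625.
Position 19 falls in stream C as its term 5, giving 100.
The 20th slot belongs to stream D; its 5th term is 64.

-12, 5625, 100, 64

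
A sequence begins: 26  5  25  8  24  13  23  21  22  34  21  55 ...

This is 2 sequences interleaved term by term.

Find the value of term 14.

Taking every 2nd term gives 2 separate tracks.
Track A: 26, 25, 24, 23, 22, 21. Linear: a_n = 27 − n.
Track B: 5, 8, 13, 21, 34, 55. Each term equals the sum of the previous two.
Position 14 → track B, term 7 = 89.

89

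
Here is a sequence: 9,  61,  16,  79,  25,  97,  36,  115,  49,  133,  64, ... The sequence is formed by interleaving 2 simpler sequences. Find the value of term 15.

100

Positions 1, 3, 5, … form one subsequence and positions 2, 4, 6, … form another.
Track A: 9, 16, 25, 36, 49, 64. The squares 3², 4², 5², ….
Track B: 61, 79, 97, 115, 133. Arithmetic with common difference +18.
Position 15 → track A, term 8 = 100.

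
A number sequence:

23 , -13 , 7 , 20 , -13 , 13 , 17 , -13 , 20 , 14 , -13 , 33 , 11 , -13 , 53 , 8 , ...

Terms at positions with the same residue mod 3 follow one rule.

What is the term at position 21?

Split by position mod 3 into 3 tracks.
Subsequence A: 23, 20, 17, 14, 11, 8 (subtracting 3 each time).
Subsequence B: -13, -13, -13, -13, -13 (always -13).
Subsequence C: 7, 13, 20, 33, 53 (Fibonacci-style (each term is the sum of the two before it)).
Position 21 falls in subsequence C as its term 7, giving 139.

139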